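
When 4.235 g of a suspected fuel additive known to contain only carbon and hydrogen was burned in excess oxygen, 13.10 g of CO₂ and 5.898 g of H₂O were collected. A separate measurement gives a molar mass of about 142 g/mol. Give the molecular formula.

mol C = 13.10 g CO₂ ÷ 44.009 g/mol = 0.29767 mol
mol H = 2 × 5.898 g H₂O ÷ 18.015 g/mol = 0.65479 mol
Divide by the smallest (0.29767 mol): C 1.000, H 2.200
Multiplying each by 5 gives whole numbers: C 5.00, H 11.00
Empirical formula: C5H11
Empirical-formula mass = 71.14 g/mol; 142 ÷ 71.14 ≈ 2, so the molecular formula is C10H22.

C10H22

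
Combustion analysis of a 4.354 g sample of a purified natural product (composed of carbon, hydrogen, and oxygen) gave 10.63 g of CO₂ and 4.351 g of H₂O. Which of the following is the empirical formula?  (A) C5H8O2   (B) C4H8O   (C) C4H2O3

(B) C4H8O

mol C = 10.63 g CO₂ ÷ 44.009 g/mol = 0.24154 mol
mol H = 2 × 4.351 g H₂O ÷ 18.015 g/mol = 0.48304 mol
mass O = 4.354 − (2.9012 + 0.48691) = 0.96594 g → mol O = 0.96594 ÷ 15.999 = 0.060375 mol
Divide by the smallest (0.060375 mol): C 4.001, H 8.001, O 1.000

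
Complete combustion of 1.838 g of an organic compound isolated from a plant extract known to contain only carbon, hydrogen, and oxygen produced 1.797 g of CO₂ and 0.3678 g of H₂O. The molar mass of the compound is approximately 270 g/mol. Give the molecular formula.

C6H6O12

mol C = 1.797 g CO₂ ÷ 44.009 g/mol = 0.040833 mol
mol H = 2 × 0.3678 g H₂O ÷ 18.015 g/mol = 0.040833 mol
mass O = 1.838 − (0.49044 + 0.041159) = 1.3064 g → mol O = 1.3064 ÷ 15.999 = 0.081655 mol
Divide by the smallest (0.040833 mol): C 1.000, H 1.000, O 2.000
Empirical formula: CHO2
Empirical-formula mass = 45.02 g/mol; 270 ÷ 45.02 ≈ 6, so the molecular formula is C6H6O12.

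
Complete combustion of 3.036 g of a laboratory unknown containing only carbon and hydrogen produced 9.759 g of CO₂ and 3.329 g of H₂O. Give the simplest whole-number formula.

C3H5

mol C = 9.759 g CO₂ ÷ 44.009 g/mol = 0.22175 mol
mol H = 2 × 3.329 g H₂O ÷ 18.015 g/mol = 0.36958 mol
Divide by the smallest (0.22175 mol): C 1.000, H 1.667
Multiplying each by 3 gives whole numbers: C 3.00, H 5.00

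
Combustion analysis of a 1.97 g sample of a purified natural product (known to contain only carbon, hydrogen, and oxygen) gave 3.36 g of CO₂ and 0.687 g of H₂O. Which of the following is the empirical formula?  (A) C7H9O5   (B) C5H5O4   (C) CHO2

mol C = 3.36 g CO₂ ÷ 44.009 g/mol = 0.07635 mol
mol H = 2 × 0.687 g H₂O ÷ 18.015 g/mol = 0.07627 mol
mass O = 1.97 − (0.9170 + 0.07688) = 0.9761 g → mol O = 0.9761 ÷ 15.999 = 0.06101 mol
Divide by the smallest (0.06101 mol): C 1.251, H 1.250, O 1.000
Multiplying each by 4 gives whole numbers: C 5.01, H 5.00, O 4.00

(B) C5H5O4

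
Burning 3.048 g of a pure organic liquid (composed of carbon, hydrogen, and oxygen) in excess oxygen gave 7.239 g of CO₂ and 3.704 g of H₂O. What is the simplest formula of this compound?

C4H10O

mol C = 7.239 g CO₂ ÷ 44.009 g/mol = 0.16449 mol
mol H = 2 × 3.704 g H₂O ÷ 18.015 g/mol = 0.41121 mol
mass O = 3.048 − (1.9757 + 0.41450) = 0.65782 g → mol O = 0.65782 ÷ 15.999 = 0.041116 mol
Divide by the smallest (0.041116 mol): C 4.001, H 10.001, O 1.000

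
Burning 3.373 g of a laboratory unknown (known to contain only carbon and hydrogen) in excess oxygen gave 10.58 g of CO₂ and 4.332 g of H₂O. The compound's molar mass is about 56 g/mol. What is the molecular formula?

C4H8

mol C = 10.58 g CO₂ ÷ 44.009 g/mol = 0.24041 mol
mol H = 2 × 4.332 g H₂O ÷ 18.015 g/mol = 0.48093 mol
Divide by the smallest (0.24041 mol): C 1.000, H 2.001
Empirical formula: CH2
Empirical-formula mass = 14.03 g/mol; 56 ÷ 14.03 ≈ 4, so the molecular formula is C4H8.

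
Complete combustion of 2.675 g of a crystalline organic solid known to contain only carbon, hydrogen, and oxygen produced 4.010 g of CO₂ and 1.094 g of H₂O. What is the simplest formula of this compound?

C3H4O3

mol C = 4.010 g CO₂ ÷ 44.009 g/mol = 0.091118 mol
mol H = 2 × 1.094 g H₂O ÷ 18.015 g/mol = 0.12145 mol
mass O = 2.675 − (1.0944 + 0.12243) = 1.4582 g → mol O = 1.4582 ÷ 15.999 = 0.091141 mol
Divide by the smallest (0.091118 mol): C 1.000, H 1.333, O 1.000
Multiplying each by 3 gives whole numbers: C 3.00, H 4.00, O 3.00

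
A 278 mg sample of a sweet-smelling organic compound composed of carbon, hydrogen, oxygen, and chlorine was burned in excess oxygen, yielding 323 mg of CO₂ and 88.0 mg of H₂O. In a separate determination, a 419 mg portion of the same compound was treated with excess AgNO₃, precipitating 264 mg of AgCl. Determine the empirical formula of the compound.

mol C = 0.323 g CO₂ ÷ 44.009 g/mol = 0.007339 mol
mol H = 2 × 0.0880 g H₂O ÷ 18.015 g/mol = 0.009770 mol
From the AgCl data: mol Cl per gram of compound = (0.264 ÷ 143.318) ÷ 0.419 = 0.004396 mol/g, so in the 0.278 g combustion sample mol Cl = 0.001222 mol
mass O = 0.278 − (0.08815 + 0.009848 + 0.04333) = 0.1367 g → mol O = 0.1367 ÷ 15.999 = 0.008543 mol
Divide by the smallest (0.001222 mol): C 6.005, H 7.994, Cl 1.000, O 6.990

C6H8ClO7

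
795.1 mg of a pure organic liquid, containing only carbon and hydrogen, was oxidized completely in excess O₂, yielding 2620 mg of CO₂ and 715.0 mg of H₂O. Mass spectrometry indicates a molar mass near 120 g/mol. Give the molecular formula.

C9H12

mol C = 2.620 g CO₂ ÷ 44.009 g/mol = 0.059533 mol
mol H = 2 × 0.7150 g H₂O ÷ 18.015 g/mol = 0.079378 mol
Divide by the smallest (0.059533 mol): C 1.000, H 1.333
Multiplying each by 3 gives whole numbers: C 3.00, H 4.00
Empirical formula: C3H4
Empirical-formula mass = 40.06 g/mol; 120 ÷ 40.06 ≈ 3, so the molecular formula is C9H12.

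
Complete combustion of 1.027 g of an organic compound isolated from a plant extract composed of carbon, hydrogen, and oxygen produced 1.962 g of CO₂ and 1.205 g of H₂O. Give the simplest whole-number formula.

C2H6O

mol C = 1.962 g CO₂ ÷ 44.009 g/mol = 0.044582 mol
mol H = 2 × 1.205 g H₂O ÷ 18.015 g/mol = 0.13378 mol
mass O = 1.027 − (0.53547 + 0.13485) = 0.35668 g → mol O = 0.35668 ÷ 15.999 = 0.022294 mol
Divide by the smallest (0.022294 mol): C 2.000, H 6.001, O 1.000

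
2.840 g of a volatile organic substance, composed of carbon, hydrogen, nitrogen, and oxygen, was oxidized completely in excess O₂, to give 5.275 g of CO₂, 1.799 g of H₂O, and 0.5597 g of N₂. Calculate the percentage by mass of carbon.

50.69%

mol C = 5.275 g CO₂ ÷ 44.009 g/mol = 0.11986 mol
mol H = 2 × 1.799 g H₂O ÷ 18.015 g/mol = 0.19972 mol
mol N = 2 × 0.5597 g N₂ ÷ 28.014 g/mol = 0.039959 mol
mass O = 2.840 − (1.4397 + 0.20132 + 0.55970) = 0.63932 g → mol O = 0.63932 ÷ 15.999 = 0.039960 mol
mass % C = 1.4397 g ÷ 2.840 g × 100%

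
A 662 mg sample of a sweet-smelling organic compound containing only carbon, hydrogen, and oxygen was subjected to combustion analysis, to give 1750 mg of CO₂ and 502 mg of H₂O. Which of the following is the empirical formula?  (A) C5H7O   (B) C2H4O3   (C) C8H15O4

mol C = 1.75 g CO₂ ÷ 44.009 g/mol = 0.03976 mol
mol H = 2 × 0.502 g H₂O ÷ 18.015 g/mol = 0.05573 mol
mass O = 0.662 − (0.4776 + 0.05618) = 0.1282 g → mol O = 0.1282 ÷ 15.999 = 0.008014 mol
Divide by the smallest (0.008014 mol): C 4.962, H 6.955, O 1.000

(A) C5H7O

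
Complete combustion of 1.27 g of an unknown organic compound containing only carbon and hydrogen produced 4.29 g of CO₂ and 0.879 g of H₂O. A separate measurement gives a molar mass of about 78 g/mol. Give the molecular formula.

mol C = 4.29 g CO₂ ÷ 44.009 g/mol = 0.09748 mol
mol H = 2 × 0.879 g H₂O ÷ 18.015 g/mol = 0.09759 mol
Divide by the smallest (0.09748 mol): C 1.000, H 1.001
Empirical formula: CH
Empirical-formula mass = 13.02 g/mol; 78 ÷ 13.02 ≈ 6, so the molecular formula is C6H6.

C6H6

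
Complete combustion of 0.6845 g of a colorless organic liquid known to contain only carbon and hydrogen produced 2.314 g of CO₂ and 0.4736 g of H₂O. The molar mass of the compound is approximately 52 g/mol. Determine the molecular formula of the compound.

mol C = 2.314 g CO₂ ÷ 44.009 g/mol = 0.052580 mol
mol H = 2 × 0.4736 g H₂O ÷ 18.015 g/mol = 0.052578 mol
Divide by the smallest (0.052578 mol): C 1.000, H 1.000
Empirical formula: CH
Empirical-formula mass = 13.02 g/mol; 52 ÷ 13.02 ≈ 4, so the molecular formula is C4H4.

C4H4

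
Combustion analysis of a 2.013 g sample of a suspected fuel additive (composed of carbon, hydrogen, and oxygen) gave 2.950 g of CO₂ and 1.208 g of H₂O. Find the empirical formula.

mol C = 2.950 g CO₂ ÷ 44.009 g/mol = 0.067032 mol
mol H = 2 × 1.208 g H₂O ÷ 18.015 g/mol = 0.13411 mol
mass O = 2.013 − (0.80512 + 0.13518) = 1.0727 g → mol O = 1.0727 ÷ 15.999 = 0.067048 mol
Divide by the smallest (0.067032 mol): C 1.000, H 2.001, O 1.000

CH2O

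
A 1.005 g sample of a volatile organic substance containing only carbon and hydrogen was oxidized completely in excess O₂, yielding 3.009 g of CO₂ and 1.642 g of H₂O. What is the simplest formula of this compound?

mol C = 3.009 g CO₂ ÷ 44.009 g/mol = 0.068372 mol
mol H = 2 × 1.642 g H₂O ÷ 18.015 g/mol = 0.18229 mol
Divide by the smallest (0.068372 mol): C 1.000, H 2.666
Multiplying each by 3 gives whole numbers: C 3.00, H 8.00

C3H8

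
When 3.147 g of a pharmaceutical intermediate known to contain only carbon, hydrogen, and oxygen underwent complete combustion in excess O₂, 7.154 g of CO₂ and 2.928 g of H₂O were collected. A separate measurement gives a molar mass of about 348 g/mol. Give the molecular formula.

C18H36O6

mol C = 7.154 g CO₂ ÷ 44.009 g/mol = 0.16256 mol
mol H = 2 × 2.928 g H₂O ÷ 18.015 g/mol = 0.32506 mol
mass O = 3.147 − (1.9525 + 0.32766) = 0.86686 g → mol O = 0.86686 ÷ 15.999 = 0.054182 mol
Divide by the smallest (0.054182 mol): C 3.000, H 5.999, O 1.000
Empirical formula: C3H6O
Empirical-formula mass = 58.08 g/mol; 348 ÷ 58.08 ≈ 6, so the molecular formula is C18H36O6.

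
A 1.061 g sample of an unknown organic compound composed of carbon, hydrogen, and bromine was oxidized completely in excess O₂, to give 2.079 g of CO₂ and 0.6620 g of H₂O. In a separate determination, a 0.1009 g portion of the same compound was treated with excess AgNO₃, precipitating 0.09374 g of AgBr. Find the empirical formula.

mol C = 2.079 g CO₂ ÷ 44.009 g/mol = 0.047240 mol
mol H = 2 × 0.6620 g H₂O ÷ 18.015 g/mol = 0.073494 mol
From the AgBr data: mol Br per gram of compound = (0.09374 ÷ 187.772) ÷ 0.1009 = 0.0049477 mol/g, so in the 1.061 g combustion sample mol Br = 0.0052495 mol
Divide by the smallest (0.0052495 mol): C 8.999, H 14.000, Br 1.000

C9H14Br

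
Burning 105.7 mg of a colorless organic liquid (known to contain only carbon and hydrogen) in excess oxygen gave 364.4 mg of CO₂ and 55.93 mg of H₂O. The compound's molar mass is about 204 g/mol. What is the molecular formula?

C16H12

mol C = 0.3644 g CO₂ ÷ 44.009 g/mol = 0.0082801 mol
mol H = 2 × 0.05593 g H₂O ÷ 18.015 g/mol = 0.0062093 mol
Divide by the smallest (0.0062093 mol): C 1.334, H 1.000
Multiplying each by 3 gives whole numbers: C 4.00, H 3.00
Empirical formula: C4H3
Empirical-formula mass = 51.07 g/mol; 204 ÷ 51.07 ≈ 4, so the molecular formula is C16H12.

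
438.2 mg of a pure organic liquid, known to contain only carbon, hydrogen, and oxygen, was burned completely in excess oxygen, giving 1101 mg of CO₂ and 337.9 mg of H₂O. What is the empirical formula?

mol C = 1.101 g CO₂ ÷ 44.009 g/mol = 0.025018 mol
mol H = 2 × 0.3379 g H₂O ÷ 18.015 g/mol = 0.037513 mol
mass O = 0.4382 − (0.30049 + 0.037813) = 0.099900 g → mol O = 0.099900 ÷ 15.999 = 0.0062442 mol
Divide by the smallest (0.0062442 mol): C 4.007, H 6.008, O 1.000

C4H6O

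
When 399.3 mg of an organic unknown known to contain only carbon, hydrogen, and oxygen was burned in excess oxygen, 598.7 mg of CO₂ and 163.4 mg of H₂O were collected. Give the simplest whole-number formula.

C3H4O3

mol C = 0.5987 g CO₂ ÷ 44.009 g/mol = 0.013604 mol
mol H = 2 × 0.1634 g H₂O ÷ 18.015 g/mol = 0.018140 mol
mass O = 0.3993 − (0.16340 + 0.018286) = 0.21762 g → mol O = 0.21762 ÷ 15.999 = 0.013602 mol
Divide by the smallest (0.013602 mol): C 1.000, H 1.334, O 1.000
Multiplying each by 3 gives whole numbers: C 3.00, H 4.00, O 3.00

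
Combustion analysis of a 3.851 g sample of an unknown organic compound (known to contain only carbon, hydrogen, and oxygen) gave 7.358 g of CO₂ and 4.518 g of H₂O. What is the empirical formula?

mol C = 7.358 g CO₂ ÷ 44.009 g/mol = 0.16719 mol
mol H = 2 × 4.518 g H₂O ÷ 18.015 g/mol = 0.50158 mol
mass O = 3.851 − (2.0082 + 0.50559) = 1.3372 g → mol O = 1.3372 ÷ 15.999 = 0.083583 mol
Divide by the smallest (0.083583 mol): C 2.000, H 6.001, O 1.000

C2H6O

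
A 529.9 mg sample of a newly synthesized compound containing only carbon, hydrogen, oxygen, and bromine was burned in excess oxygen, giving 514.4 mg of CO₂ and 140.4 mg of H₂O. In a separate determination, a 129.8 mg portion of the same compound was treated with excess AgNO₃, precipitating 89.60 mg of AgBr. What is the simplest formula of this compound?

mol C = 0.5144 g CO₂ ÷ 44.009 g/mol = 0.011689 mol
mol H = 2 × 0.1404 g H₂O ÷ 18.015 g/mol = 0.015587 mol
From the AgBr data: mol Br per gram of compound = (0.08960 ÷ 187.772) ÷ 0.1298 = 0.0036762 mol/g, so in the 0.5299 g combustion sample mol Br = 0.0019480 mol
mass O = 0.5299 − (0.14039 + 0.015712 + 0.15566) = 0.21814 g → mol O = 0.21814 ÷ 15.999 = 0.013635 mol
Divide by the smallest (0.0019480 mol): C 6.000, H 8.001, Br 1.000, O 6.999

C6H8BrO7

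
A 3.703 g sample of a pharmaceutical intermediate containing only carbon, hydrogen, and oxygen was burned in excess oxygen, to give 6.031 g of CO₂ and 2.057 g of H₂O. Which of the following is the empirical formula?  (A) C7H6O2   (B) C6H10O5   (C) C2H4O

(B) C6H10O5

mol C = 6.031 g CO₂ ÷ 44.009 g/mol = 0.13704 mol
mol H = 2 × 2.057 g H₂O ÷ 18.015 g/mol = 0.22837 mol
mass O = 3.703 − (1.6460 + 0.23019) = 1.8268 g → mol O = 1.8268 ÷ 15.999 = 0.11418 mol
Divide by the smallest (0.11418 mol): C 1.200, H 2.000, O 1.000
Multiplying each by 5 gives whole numbers: C 6.00, H 10.00, O 5.00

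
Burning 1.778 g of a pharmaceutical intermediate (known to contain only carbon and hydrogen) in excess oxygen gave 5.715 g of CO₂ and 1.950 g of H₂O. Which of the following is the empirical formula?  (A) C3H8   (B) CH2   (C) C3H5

mol C = 5.715 g CO₂ ÷ 44.009 g/mol = 0.12986 mol
mol H = 2 × 1.950 g H₂O ÷ 18.015 g/mol = 0.21649 mol
Divide by the smallest (0.12986 mol): C 1.000, H 1.667
Multiplying each by 3 gives whole numbers: C 3.00, H 5.00

(C) C3H5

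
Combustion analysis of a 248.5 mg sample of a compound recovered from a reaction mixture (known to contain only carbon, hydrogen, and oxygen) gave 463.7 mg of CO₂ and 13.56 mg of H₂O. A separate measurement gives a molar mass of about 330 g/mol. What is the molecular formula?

C14H2O10

mol C = 0.4637 g CO₂ ÷ 44.009 g/mol = 0.010536 mol
mol H = 2 × 0.01356 g H₂O ÷ 18.015 g/mol = 0.0015054 mol
mass O = 0.2485 − (0.12655 + 0.0015175) = 0.12043 g → mol O = 0.12043 ÷ 15.999 = 0.0075273 mol
Divide by the smallest (0.0015054 mol): C 6.999, H 1.000, O 5.000
Empirical formula: C7HO5
Empirical-formula mass = 165.08 g/mol; 330 ÷ 165.08 ≈ 2, so the molecular formula is C14H2O10.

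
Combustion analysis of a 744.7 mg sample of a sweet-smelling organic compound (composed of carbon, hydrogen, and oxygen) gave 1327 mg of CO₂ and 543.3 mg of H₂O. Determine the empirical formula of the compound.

C3H6O2

mol C = 1.327 g CO₂ ÷ 44.009 g/mol = 0.030153 mol
mol H = 2 × 0.5433 g H₂O ÷ 18.015 g/mol = 0.060316 mol
mass O = 0.7447 − (0.36217 + 0.060799) = 0.32173 g → mol O = 0.32173 ÷ 15.999 = 0.020110 mol
Divide by the smallest (0.020110 mol): C 1.499, H 2.999, O 1.000
Multiplying each by 2 gives whole numbers: C 3.00, H 6.00, O 2.00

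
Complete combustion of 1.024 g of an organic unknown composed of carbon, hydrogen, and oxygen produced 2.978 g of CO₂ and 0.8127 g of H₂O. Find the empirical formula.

C9H12O

mol C = 2.978 g CO₂ ÷ 44.009 g/mol = 0.067668 mol
mol H = 2 × 0.8127 g H₂O ÷ 18.015 g/mol = 0.090225 mol
mass O = 1.024 − (0.81276 + 0.090947) = 0.12029 g → mol O = 0.12029 ÷ 15.999 = 0.0075188 mol
Divide by the smallest (0.0075188 mol): C 9.000, H 12.000, O 1.000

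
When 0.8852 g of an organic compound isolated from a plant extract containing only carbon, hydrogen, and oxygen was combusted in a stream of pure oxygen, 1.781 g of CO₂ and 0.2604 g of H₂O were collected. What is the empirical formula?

mol C = 1.781 g CO₂ ÷ 44.009 g/mol = 0.040469 mol
mol H = 2 × 0.2604 g H₂O ÷ 18.015 g/mol = 0.028909 mol
mass O = 0.8852 − (0.48607 + 0.029141) = 0.36999 g → mol O = 0.36999 ÷ 15.999 = 0.023126 mol
Divide by the smallest (0.023126 mol): C 1.750, H 1.250, O 1.000
Multiplying each by 4 gives whole numbers: C 7.00, H 5.00, O 4.00

C7H5O4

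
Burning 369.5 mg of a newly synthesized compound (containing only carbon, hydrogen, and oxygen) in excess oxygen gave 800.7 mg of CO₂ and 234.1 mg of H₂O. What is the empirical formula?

C7H10O3

mol C = 0.8007 g CO₂ ÷ 44.009 g/mol = 0.018194 mol
mol H = 2 × 0.2341 g H₂O ÷ 18.015 g/mol = 0.025989 mol
mass O = 0.3695 − (0.21853 + 0.026197) = 0.12477 g → mol O = 0.12477 ÷ 15.999 = 0.0077989 mol
Divide by the smallest (0.0077989 mol): C 2.333, H 3.332, O 1.000
Multiplying each by 3 gives whole numbers: C 7.00, H 10.00, O 3.00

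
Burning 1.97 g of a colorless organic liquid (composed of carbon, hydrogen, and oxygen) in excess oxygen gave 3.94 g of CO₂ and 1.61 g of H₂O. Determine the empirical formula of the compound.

mol C = 3.94 g CO₂ ÷ 44.009 g/mol = 0.08953 mol
mol H = 2 × 1.61 g H₂O ÷ 18.015 g/mol = 0.1787 mol
mass O = 1.97 − (1.075 + 0.1802) = 0.7145 g → mol O = 0.7145 ÷ 15.999 = 0.04466 mol
Divide by the smallest (0.04466 mol): C 2.005, H 4.002, O 1.000

C2H4O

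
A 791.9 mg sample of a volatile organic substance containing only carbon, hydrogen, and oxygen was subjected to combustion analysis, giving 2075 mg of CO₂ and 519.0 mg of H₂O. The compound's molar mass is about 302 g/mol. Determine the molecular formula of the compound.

C18H22O4

mol C = 2.075 g CO₂ ÷ 44.009 g/mol = 0.047149 mol
mol H = 2 × 0.5190 g H₂O ÷ 18.015 g/mol = 0.057619 mol
mass O = 0.7919 − (0.56631 + 0.058080) = 0.16751 g → mol O = 0.16751 ÷ 15.999 = 0.010470 mol
Divide by the smallest (0.010470 mol): C 4.503, H 5.503, O 1.000
Multiplying each by 2 gives whole numbers: C 9.01, H 11.01, O 2.00
Empirical formula: C9H11O2
Empirical-formula mass = 151.19 g/mol; 302 ÷ 151.19 ≈ 2, so the molecular formula is C18H22O4.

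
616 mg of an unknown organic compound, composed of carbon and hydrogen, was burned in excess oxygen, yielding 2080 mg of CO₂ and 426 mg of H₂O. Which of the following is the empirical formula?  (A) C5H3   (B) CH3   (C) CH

(C) CH

mol C = 2.08 g CO₂ ÷ 44.009 g/mol = 0.04726 mol
mol H = 2 × 0.426 g H₂O ÷ 18.015 g/mol = 0.04729 mol
Divide by the smallest (0.04726 mol): C 1.000, H 1.001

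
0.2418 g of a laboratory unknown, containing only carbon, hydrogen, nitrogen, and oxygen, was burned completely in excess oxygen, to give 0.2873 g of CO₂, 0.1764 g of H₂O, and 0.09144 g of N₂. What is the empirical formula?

mol C = 0.2873 g CO₂ ÷ 44.009 g/mol = 0.0065282 mol
mol H = 2 × 0.1764 g H₂O ÷ 18.015 g/mol = 0.019584 mol
mol N = 2 × 0.09144 g N₂ ÷ 28.014 g/mol = 0.0065282 mol
mass O = 0.2418 − (0.078410 + 0.019740 + 0.091440) = 0.052209 g → mol O = 0.052209 ÷ 15.999 = 0.0032633 mol
Divide by the smallest (0.0032633 mol): C 2.001, H 6.001, N 2.000, O 1.000

C2H6N2O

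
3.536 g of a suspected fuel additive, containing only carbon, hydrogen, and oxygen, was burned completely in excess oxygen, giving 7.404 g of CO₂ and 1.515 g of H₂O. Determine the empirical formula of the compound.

C2H2O

mol C = 7.404 g CO₂ ÷ 44.009 g/mol = 0.16824 mol
mol H = 2 × 1.515 g H₂O ÷ 18.015 g/mol = 0.16819 mol
mass O = 3.536 − (2.0207 + 0.16954) = 1.3458 g → mol O = 1.3458 ÷ 15.999 = 0.084115 mol
Divide by the smallest (0.084115 mol): C 2.000, H 2.000, O 1.000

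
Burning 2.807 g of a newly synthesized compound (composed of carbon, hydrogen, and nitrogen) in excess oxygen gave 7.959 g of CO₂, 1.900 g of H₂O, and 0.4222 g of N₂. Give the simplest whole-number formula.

mol C = 7.959 g CO₂ ÷ 44.009 g/mol = 0.18085 mol
mol H = 2 × 1.900 g H₂O ÷ 18.015 g/mol = 0.21094 mol
mol N = 2 × 0.4222 g N₂ ÷ 28.014 g/mol = 0.030142 mol
Divide by the smallest (0.030142 mol): C 6.000, H 6.998, N 1.000

C6H7N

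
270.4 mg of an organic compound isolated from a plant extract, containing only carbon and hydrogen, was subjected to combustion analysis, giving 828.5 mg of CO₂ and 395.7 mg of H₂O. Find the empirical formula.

mol C = 0.8285 g CO₂ ÷ 44.009 g/mol = 0.018826 mol
mol H = 2 × 0.3957 g H₂O ÷ 18.015 g/mol = 0.043930 mol
Divide by the smallest (0.018826 mol): C 1.000, H 2.334
Multiplying each by 3 gives whole numbers: C 3.00, H 7.00

C3H7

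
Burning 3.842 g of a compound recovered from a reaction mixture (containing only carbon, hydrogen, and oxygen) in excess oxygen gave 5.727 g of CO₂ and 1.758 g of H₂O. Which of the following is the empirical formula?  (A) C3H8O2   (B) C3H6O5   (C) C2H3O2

mol C = 5.727 g CO₂ ÷ 44.009 g/mol = 0.13013 mol
mol H = 2 × 1.758 g H₂O ÷ 18.015 g/mol = 0.19517 mol
mass O = 3.842 − (1.5630 + 0.19673) = 2.0822 g → mol O = 2.0822 ÷ 15.999 = 0.13015 mol
Divide by the smallest (0.13013 mol): C 1.000, H 1.500, O 1.000
Multiplying each by 2 gives whole numbers: C 2.00, H 3.00, O 2.00

(C) C2H3O2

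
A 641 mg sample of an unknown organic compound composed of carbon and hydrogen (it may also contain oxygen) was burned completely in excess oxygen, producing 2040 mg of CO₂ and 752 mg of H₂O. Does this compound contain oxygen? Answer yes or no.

mol C = 2.04 g CO₂ ÷ 44.009 g/mol = 0.04635 mol
mol H = 2 × 0.752 g H₂O ÷ 18.015 g/mol = 0.08349 mol
C and H together account for 0.6409 g — essentially the entire 0.641 g sample — so the compound contains no oxygen.

no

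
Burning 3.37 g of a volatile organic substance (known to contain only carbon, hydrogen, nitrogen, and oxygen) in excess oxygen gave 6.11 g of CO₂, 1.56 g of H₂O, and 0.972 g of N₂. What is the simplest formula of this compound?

mol C = 6.11 g CO₂ ÷ 44.009 g/mol = 0.1388 mol
mol H = 2 × 1.56 g H₂O ÷ 18.015 g/mol = 0.1732 mol
mol N = 2 × 0.972 g N₂ ÷ 28.014 g/mol = 0.06939 mol
mass O = 3.37 − (1.668 + 0.1746 + 0.9720) = 0.5559 g → mol O = 0.5559 ÷ 15.999 = 0.03474 mol
Divide by the smallest (0.03474 mol): C 3.996, H 4.985, N 1.997, O 1.000

C4H5N2O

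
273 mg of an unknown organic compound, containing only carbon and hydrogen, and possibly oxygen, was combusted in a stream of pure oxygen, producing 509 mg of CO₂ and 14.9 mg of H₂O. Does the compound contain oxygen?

mol C = 0.509 g CO₂ ÷ 44.009 g/mol = 0.01157 mol
mol H = 2 × 0.0149 g H₂O ÷ 18.015 g/mol = 0.001654 mol
C and H account for only 0.1406 g of the 0.273 g sample; the remaining 0.1324 g must be oxygen.

yes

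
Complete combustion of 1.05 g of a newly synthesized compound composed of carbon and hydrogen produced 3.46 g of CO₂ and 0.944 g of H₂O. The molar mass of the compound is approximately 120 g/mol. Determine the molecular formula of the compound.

C9H12

mol C = 3.46 g CO₂ ÷ 44.009 g/mol = 0.07862 mol
mol H = 2 × 0.944 g H₂O ÷ 18.015 g/mol = 0.1048 mol
Divide by the smallest (0.07862 mol): C 1.000, H 1.333
Multiplying each by 3 gives whole numbers: C 3.00, H 4.00
Empirical formula: C3H4
Empirical-formula mass = 40.06 g/mol; 120 ÷ 40.06 ≈ 3, so the molecular formula is C9H12.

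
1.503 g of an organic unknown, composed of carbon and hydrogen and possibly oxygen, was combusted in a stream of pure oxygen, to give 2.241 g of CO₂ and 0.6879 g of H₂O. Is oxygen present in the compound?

yes

mol C = 2.241 g CO₂ ÷ 44.009 g/mol = 0.050921 mol
mol H = 2 × 0.6879 g H₂O ÷ 18.015 g/mol = 0.076370 mol
C and H account for only 0.68860 g of the 1.503 g sample; the remaining 0.81440 g must be oxygen.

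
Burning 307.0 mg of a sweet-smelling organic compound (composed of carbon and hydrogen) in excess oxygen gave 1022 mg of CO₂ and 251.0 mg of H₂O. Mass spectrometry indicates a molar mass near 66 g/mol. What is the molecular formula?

mol C = 1.022 g CO₂ ÷ 44.009 g/mol = 0.023223 mol
mol H = 2 × 0.2510 g H₂O ÷ 18.015 g/mol = 0.027866 mol
Divide by the smallest (0.023223 mol): C 1.000, H 1.200
Multiplying each by 5 gives whole numbers: C 5.00, H 6.00
Empirical formula: C5H6
Empirical-formula mass = 66.10 g/mol; 66 ÷ 66.10 ≈ 1, so the molecular formula is C5H6.

C5H6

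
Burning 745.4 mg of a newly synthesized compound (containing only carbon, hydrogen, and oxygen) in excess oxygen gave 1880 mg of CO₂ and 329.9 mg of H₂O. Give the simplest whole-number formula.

mol C = 1.880 g CO₂ ÷ 44.009 g/mol = 0.042719 mol
mol H = 2 × 0.3299 g H₂O ÷ 18.015 g/mol = 0.036625 mol
mass O = 0.7454 − (0.51309 + 0.036918) = 0.19539 g → mol O = 0.19539 ÷ 15.999 = 0.012213 mol
Divide by the smallest (0.012213 mol): C 3.498, H 2.999, O 1.000
Multiplying each by 2 gives whole numbers: C 7.00, H 6.00, O 2.00

C7H6O2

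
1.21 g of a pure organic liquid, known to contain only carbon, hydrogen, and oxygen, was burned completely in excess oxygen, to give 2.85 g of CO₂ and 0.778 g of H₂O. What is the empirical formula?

mol C = 2.85 g CO₂ ÷ 44.009 g/mol = 0.06476 mol
mol H = 2 × 0.778 g H₂O ÷ 18.015 g/mol = 0.08637 mol
mass O = 1.21 − (0.7778 + 0.08706) = 0.3451 g → mol O = 0.3451 ÷ 15.999 = 0.02157 mol
Divide by the smallest (0.02157 mol): C 3.002, H 4.004, O 1.000

C3H4O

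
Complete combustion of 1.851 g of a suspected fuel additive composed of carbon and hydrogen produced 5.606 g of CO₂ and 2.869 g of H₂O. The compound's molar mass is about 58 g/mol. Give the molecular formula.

mol C = 5.606 g CO₂ ÷ 44.009 g/mol = 0.12738 mol
mol H = 2 × 2.869 g H₂O ÷ 18.015 g/mol = 0.31851 mol
Divide by the smallest (0.12738 mol): C 1.000, H 2.500
Multiplying each by 2 gives whole numbers: C 2.00, H 5.00
Empirical formula: C2H5
Empirical-formula mass = 29.06 g/mol; 58 ÷ 29.06 ≈ 2, so the molecular formula is C4H10.

C4H10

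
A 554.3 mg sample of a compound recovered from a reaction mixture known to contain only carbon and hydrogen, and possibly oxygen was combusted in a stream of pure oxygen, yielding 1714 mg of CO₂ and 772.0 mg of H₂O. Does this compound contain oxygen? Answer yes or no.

mol C = 1.714 g CO₂ ÷ 44.009 g/mol = 0.038947 mol
mol H = 2 × 0.7720 g H₂O ÷ 18.015 g/mol = 0.085706 mol
C and H together account for 0.55418 g — essentially the entire 0.5543 g sample — so the compound contains no oxygen.

no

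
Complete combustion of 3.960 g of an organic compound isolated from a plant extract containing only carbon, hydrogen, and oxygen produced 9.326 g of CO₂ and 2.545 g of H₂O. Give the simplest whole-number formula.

C3H4O

mol C = 9.326 g CO₂ ÷ 44.009 g/mol = 0.21191 mol
mol H = 2 × 2.545 g H₂O ÷ 18.015 g/mol = 0.28254 mol
mass O = 3.960 − (2.5453 + 0.28480) = 1.1299 g → mol O = 1.1299 ÷ 15.999 = 0.070625 mol
Divide by the smallest (0.070625 mol): C 3.001, H 4.001, O 1.000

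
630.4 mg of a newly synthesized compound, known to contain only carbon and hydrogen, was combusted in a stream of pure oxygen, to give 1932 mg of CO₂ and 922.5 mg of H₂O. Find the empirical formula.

C3H7

mol C = 1.932 g CO₂ ÷ 44.009 g/mol = 0.043900 mol
mol H = 2 × 0.9225 g H₂O ÷ 18.015 g/mol = 0.10241 mol
Divide by the smallest (0.043900 mol): C 1.000, H 2.333
Multiplying each by 3 gives whole numbers: C 3.00, H 7.00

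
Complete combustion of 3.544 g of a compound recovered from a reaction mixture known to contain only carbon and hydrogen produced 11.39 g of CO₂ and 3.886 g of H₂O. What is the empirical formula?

mol C = 11.39 g CO₂ ÷ 44.009 g/mol = 0.25881 mol
mol H = 2 × 3.886 g H₂O ÷ 18.015 g/mol = 0.43142 mol
Divide by the smallest (0.25881 mol): C 1.000, H 1.667
Multiplying each by 3 gives whole numbers: C 3.00, H 5.00

C3H5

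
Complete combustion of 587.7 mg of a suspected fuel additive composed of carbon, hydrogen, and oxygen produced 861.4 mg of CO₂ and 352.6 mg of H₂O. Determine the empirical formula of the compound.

mol C = 0.8614 g CO₂ ÷ 44.009 g/mol = 0.019573 mol
mol H = 2 × 0.3526 g H₂O ÷ 18.015 g/mol = 0.039145 mol
mass O = 0.5877 − (0.23509 + 0.039458) = 0.31315 g → mol O = 0.31315 ÷ 15.999 = 0.019573 mol
Divide by the smallest (0.019573 mol): C 1.000, H 2.000, O 1.000

CH2O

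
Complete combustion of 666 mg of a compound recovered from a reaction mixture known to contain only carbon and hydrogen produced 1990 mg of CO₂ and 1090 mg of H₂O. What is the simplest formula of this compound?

C3H8

mol C = 1.99 g CO₂ ÷ 44.009 g/mol = 0.04522 mol
mol H = 2 × 1.09 g H₂O ÷ 18.015 g/mol = 0.1210 mol
Divide by the smallest (0.04522 mol): C 1.000, H 2.676
Multiplying each by 3 gives whole numbers: C 3.00, H 8.03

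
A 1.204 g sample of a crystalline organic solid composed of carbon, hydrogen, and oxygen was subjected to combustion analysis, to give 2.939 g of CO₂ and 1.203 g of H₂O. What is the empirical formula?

C4H8O

mol C = 2.939 g CO₂ ÷ 44.009 g/mol = 0.066782 mol
mol H = 2 × 1.203 g H₂O ÷ 18.015 g/mol = 0.13356 mol
mass O = 1.204 − (0.80212 + 0.13462) = 0.26726 g → mol O = 0.26726 ÷ 15.999 = 0.016705 mol
Divide by the smallest (0.016705 mol): C 3.998, H 7.995, O 1.000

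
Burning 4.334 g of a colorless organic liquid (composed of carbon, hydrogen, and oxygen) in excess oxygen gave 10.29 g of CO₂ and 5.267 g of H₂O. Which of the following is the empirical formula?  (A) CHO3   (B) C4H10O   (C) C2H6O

mol C = 10.29 g CO₂ ÷ 44.009 g/mol = 0.23382 mol
mol H = 2 × 5.267 g H₂O ÷ 18.015 g/mol = 0.58473 mol
mass O = 4.334 − (2.8084 + 0.58941) = 0.93623 g → mol O = 0.93623 ÷ 15.999 = 0.058518 mol
Divide by the smallest (0.058518 mol): C 3.996, H 9.992, O 1.000

(B) C4H10O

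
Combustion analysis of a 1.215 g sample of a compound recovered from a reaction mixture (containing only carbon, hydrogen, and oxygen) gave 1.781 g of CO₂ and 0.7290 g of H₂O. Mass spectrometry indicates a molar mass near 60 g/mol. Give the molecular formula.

C2H4O2

mol C = 1.781 g CO₂ ÷ 44.009 g/mol = 0.040469 mol
mol H = 2 × 0.7290 g H₂O ÷ 18.015 g/mol = 0.080933 mol
mass O = 1.215 − (0.48607 + 0.081580) = 0.64735 g → mol O = 0.64735 ÷ 15.999 = 0.040462 mol
Divide by the smallest (0.040462 mol): C 1.000, H 2.000, O 1.000
Empirical formula: CH2O
Empirical-formula mass = 30.03 g/mol; 60 ÷ 30.03 ≈ 2, so the molecular formula is C2H4O2.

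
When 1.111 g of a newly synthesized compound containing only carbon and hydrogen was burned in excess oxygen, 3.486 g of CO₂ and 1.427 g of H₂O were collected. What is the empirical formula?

mol C = 3.486 g CO₂ ÷ 44.009 g/mol = 0.079211 mol
mol H = 2 × 1.427 g H₂O ÷ 18.015 g/mol = 0.15842 mol
Divide by the smallest (0.079211 mol): C 1.000, H 2.000

CH2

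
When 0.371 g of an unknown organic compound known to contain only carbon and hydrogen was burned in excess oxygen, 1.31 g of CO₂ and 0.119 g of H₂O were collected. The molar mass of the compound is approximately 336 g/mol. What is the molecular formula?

C27H12

mol C = 1.31 g CO₂ ÷ 44.009 g/mol = 0.02977 mol
mol H = 2 × 0.119 g H₂O ÷ 18.015 g/mol = 0.01321 mol
Divide by the smallest (0.01321 mol): C 2.253, H 1.000
Multiplying each by 4 gives whole numbers: C 9.01, H 4.00
Empirical formula: C9H4
Empirical-formula mass = 112.13 g/mol; 336 ÷ 112.13 ≈ 3, so the molecular formula is C27H12.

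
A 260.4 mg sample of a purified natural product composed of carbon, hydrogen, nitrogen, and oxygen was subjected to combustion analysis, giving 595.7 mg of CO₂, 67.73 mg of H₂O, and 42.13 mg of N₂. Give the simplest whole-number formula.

mol C = 0.5957 g CO₂ ÷ 44.009 g/mol = 0.013536 mol
mol H = 2 × 0.06773 g H₂O ÷ 18.015 g/mol = 0.0075193 mol
mol N = 2 × 0.04213 g N₂ ÷ 28.014 g/mol = 0.0030078 mol
mass O = 0.2604 − (0.16258 + 0.0075794 + 0.042130) = 0.048111 g → mol O = 0.048111 ÷ 15.999 = 0.0030071 mol
Divide by the smallest (0.0030071 mol): C 4.501, H 2.500, N 1.000, O 1.000
Multiplying each by 2 gives whole numbers: C 9.00, H 5.00, N 2.00, O 2.00

C9H5N2O2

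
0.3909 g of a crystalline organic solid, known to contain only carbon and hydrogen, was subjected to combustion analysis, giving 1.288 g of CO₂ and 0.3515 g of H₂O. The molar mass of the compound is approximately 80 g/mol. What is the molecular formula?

C6H8

mol C = 1.288 g CO₂ ÷ 44.009 g/mol = 0.029267 mol
mol H = 2 × 0.3515 g H₂O ÷ 18.015 g/mol = 0.039023 mol
Divide by the smallest (0.029267 mol): C 1.000, H 1.333
Multiplying each by 3 gives whole numbers: C 3.00, H 4.00
Empirical formula: C3H4
Empirical-formula mass = 40.06 g/mol; 80 ÷ 40.06 ≈ 2, so the molecular formula is C6H8.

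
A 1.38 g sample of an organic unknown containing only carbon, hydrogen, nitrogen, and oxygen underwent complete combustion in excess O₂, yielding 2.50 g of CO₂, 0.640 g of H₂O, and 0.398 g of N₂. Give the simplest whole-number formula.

C4H5N2O

mol C = 2.50 g CO₂ ÷ 44.009 g/mol = 0.05681 mol
mol H = 2 × 0.640 g H₂O ÷ 18.015 g/mol = 0.07105 mol
mol N = 2 × 0.398 g N₂ ÷ 28.014 g/mol = 0.02841 mol
mass O = 1.38 − (0.6823 + 0.07162 + 0.3980) = 0.2281 g → mol O = 0.2281 ÷ 15.999 = 0.01426 mol
Divide by the smallest (0.01426 mol): C 3.985, H 4.984, N 1.993, O 1.000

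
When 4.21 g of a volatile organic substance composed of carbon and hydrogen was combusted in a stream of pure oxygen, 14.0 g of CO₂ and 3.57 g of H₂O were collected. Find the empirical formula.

C4H5

mol C = 14.0 g CO₂ ÷ 44.009 g/mol = 0.3181 mol
mol H = 2 × 3.57 g H₂O ÷ 18.015 g/mol = 0.3963 mol
Divide by the smallest (0.3181 mol): C 1.000, H 1.246
Multiplying each by 4 gives whole numbers: C 4.00, H 4.98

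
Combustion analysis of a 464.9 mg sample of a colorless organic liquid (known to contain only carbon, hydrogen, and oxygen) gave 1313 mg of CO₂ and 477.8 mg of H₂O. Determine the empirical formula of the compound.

C9H16O

mol C = 1.313 g CO₂ ÷ 44.009 g/mol = 0.029835 mol
mol H = 2 × 0.4778 g H₂O ÷ 18.015 g/mol = 0.053045 mol
mass O = 0.4649 − (0.35835 + 0.053469) = 0.053085 g → mol O = 0.053085 ÷ 15.999 = 0.0033180 mol
Divide by the smallest (0.0033180 mol): C 8.992, H 15.987, O 1.000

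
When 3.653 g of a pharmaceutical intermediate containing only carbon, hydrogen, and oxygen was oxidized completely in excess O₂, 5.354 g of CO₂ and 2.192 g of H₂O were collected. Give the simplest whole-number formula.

mol C = 5.354 g CO₂ ÷ 44.009 g/mol = 0.12166 mol
mol H = 2 × 2.192 g H₂O ÷ 18.015 g/mol = 0.24335 mol
mass O = 3.653 − (1.4612 + 0.24530) = 1.9465 g → mol O = 1.9465 ÷ 15.999 = 0.12166 mol
Divide by the smallest (0.12166 mol): C 1.000, H 2.000, O 1.000

CH2O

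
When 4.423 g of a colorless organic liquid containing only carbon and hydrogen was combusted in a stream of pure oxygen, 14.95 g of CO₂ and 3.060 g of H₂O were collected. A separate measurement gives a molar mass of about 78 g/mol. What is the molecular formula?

C6H6

mol C = 14.95 g CO₂ ÷ 44.009 g/mol = 0.33970 mol
mol H = 2 × 3.060 g H₂O ÷ 18.015 g/mol = 0.33972 mol
Divide by the smallest (0.33970 mol): C 1.000, H 1.000
Empirical formula: CH
Empirical-formula mass = 13.02 g/mol; 78 ÷ 13.02 ≈ 6, so the molecular formula is C6H6.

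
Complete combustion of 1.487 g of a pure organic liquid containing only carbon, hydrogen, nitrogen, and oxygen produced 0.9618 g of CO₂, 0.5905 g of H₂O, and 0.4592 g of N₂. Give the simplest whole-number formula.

mol C = 0.9618 g CO₂ ÷ 44.009 g/mol = 0.021855 mol
mol H = 2 × 0.5905 g H₂O ÷ 18.015 g/mol = 0.065556 mol
mol N = 2 × 0.4592 g N₂ ÷ 28.014 g/mol = 0.032784 mol
mass O = 1.487 − (0.26250 + 0.066081 + 0.45920) = 0.69922 g → mol O = 0.69922 ÷ 15.999 = 0.043704 mol
Divide by the smallest (0.021855 mol): C 1.000, H 3.000, N 1.500, O 2.000
Multiplying each by 2 gives whole numbers: C 2.00, H 6.00, N 3.00, O 4.00

C2H6N3O4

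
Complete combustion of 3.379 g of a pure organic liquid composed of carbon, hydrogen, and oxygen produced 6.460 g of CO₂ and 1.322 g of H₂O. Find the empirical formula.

mol C = 6.460 g CO₂ ÷ 44.009 g/mol = 0.14679 mol
mol H = 2 × 1.322 g H₂O ÷ 18.015 g/mol = 0.14677 mol
mass O = 3.379 − (1.7631 + 0.14794) = 1.4680 g → mol O = 1.4680 ÷ 15.999 = 0.091755 mol
Divide by the smallest (0.091755 mol): C 1.600, H 1.600, O 1.000
Multiplying each by 5 gives whole numbers: C 8.00, H 8.00, O 5.00

C8H8O5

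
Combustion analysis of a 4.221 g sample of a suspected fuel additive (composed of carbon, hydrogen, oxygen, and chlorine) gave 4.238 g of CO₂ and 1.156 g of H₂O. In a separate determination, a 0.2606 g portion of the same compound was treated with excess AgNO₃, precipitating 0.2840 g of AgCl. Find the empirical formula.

C6H8Cl2O7

mol C = 4.238 g CO₂ ÷ 44.009 g/mol = 0.096298 mol
mol H = 2 × 1.156 g H₂O ÷ 18.015 g/mol = 0.12834 mol
From the AgCl data: mol Cl per gram of compound = (0.2840 ÷ 143.318) ÷ 0.2606 = 0.0076040 mol/g, so in the 4.221 g combustion sample mol Cl = 0.032097 mol
mass O = 4.221 − (1.1566 + 0.12936 + 1.1378) = 1.7972 g → mol O = 1.7972 ÷ 15.999 = 0.11233 mol
Divide by the smallest (0.032097 mol): C 3.000, H 3.998, Cl 1.000, O 3.500
Multiplying each by 2 gives whole numbers: C 6.00, H 8.00, Cl 2.00, O 7.00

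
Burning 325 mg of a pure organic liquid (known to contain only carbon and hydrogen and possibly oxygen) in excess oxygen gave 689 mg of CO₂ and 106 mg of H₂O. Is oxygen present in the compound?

mol C = 0.689 g CO₂ ÷ 44.009 g/mol = 0.01566 mol
mol H = 2 × 0.106 g H₂O ÷ 18.015 g/mol = 0.01177 mol
C and H account for only 0.1999 g of the 0.325 g sample; the remaining 0.1251 g must be oxygen.

yes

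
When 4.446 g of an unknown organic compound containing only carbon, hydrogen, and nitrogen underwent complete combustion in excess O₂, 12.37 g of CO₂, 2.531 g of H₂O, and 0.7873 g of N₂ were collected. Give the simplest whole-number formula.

mol C = 12.37 g CO₂ ÷ 44.009 g/mol = 0.28108 mol
mol H = 2 × 2.531 g H₂O ÷ 18.015 g/mol = 0.28099 mol
mol N = 2 × 0.7873 g N₂ ÷ 28.014 g/mol = 0.056208 mol
Divide by the smallest (0.056208 mol): C 5.001, H 4.999, N 1.000

C5H5N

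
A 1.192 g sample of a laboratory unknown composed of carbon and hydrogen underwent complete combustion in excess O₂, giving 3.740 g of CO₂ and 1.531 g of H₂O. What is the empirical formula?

mol C = 3.740 g CO₂ ÷ 44.009 g/mol = 0.084983 mol
mol H = 2 × 1.531 g H₂O ÷ 18.015 g/mol = 0.16997 mol
Divide by the smallest (0.084983 mol): C 1.000, H 2.000

CH2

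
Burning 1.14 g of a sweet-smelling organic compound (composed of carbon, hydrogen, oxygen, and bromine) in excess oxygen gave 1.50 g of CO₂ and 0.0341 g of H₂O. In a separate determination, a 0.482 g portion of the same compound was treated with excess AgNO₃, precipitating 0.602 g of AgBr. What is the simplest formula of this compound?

mol C = 1.50 g CO₂ ÷ 44.009 g/mol = 0.03408 mol
mol H = 2 × 0.0341 g H₂O ÷ 18.015 g/mol = 0.003786 mol
From the AgBr data: mol Br per gram of compound = (0.602 ÷ 187.772) ÷ 0.482 = 0.006651 mol/g, so in the 1.14 g combustion sample mol Br = 0.007583 mol
mass O = 1.14 − (0.4094 + 0.003816 + 0.6059) = 0.1209 g → mol O = 0.1209 ÷ 15.999 = 0.007558 mol
Divide by the smallest (0.003786 mol): C 9.003, H 1.000, Br 2.003, O 1.996

C9HBr2O2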